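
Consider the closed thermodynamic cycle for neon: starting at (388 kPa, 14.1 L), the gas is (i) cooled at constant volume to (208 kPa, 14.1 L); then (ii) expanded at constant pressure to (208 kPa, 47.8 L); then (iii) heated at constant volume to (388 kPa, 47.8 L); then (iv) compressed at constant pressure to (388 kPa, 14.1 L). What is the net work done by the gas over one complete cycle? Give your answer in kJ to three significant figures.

Constant-volume legs do no work.
W(ii) = (208)(47.8 − 14.1) = 7010 J; W(iv) = (388)(14.1 − 47.8) = -13076 J.
W_net = 7010 − 13076 = -6066 J (the counter-clockwise enclosed area).

W_net ≈ -6.07 kJ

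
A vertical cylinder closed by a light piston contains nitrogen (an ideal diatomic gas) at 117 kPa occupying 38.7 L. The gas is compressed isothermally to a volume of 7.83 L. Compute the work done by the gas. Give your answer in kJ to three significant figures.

Isothermal: W = nRT ln(V₂/V₁) = P₁V₁ ln(V₂/V₁).
P₁V₁ = (117 kPa)(38.7 L) = 4528 J.
W = 4528 × ln(7.83/38.7) = 4528 × -1.598
W_by_gas = -7235 J.

W ≈ -7.24 kJ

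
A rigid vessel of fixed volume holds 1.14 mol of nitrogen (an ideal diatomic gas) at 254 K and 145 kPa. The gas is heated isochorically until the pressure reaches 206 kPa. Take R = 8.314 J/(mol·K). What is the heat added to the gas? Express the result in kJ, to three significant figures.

Constant volume ⇒ W = 0, so Q = ΔU = nCᵥΔT with Cᵥ = 5R/2 = 20.79 J/(mol·K).
At constant V, T₂/T₁ = P₂/P₁ ⇒ ΔT = T₁(P₂/P₁ − 1) = 254·(206/145 − 1) = 106.9 K.
ΔU = (1.14)(20.79)(106.9) = 2532 J.

Q ≈ 2.53 kJ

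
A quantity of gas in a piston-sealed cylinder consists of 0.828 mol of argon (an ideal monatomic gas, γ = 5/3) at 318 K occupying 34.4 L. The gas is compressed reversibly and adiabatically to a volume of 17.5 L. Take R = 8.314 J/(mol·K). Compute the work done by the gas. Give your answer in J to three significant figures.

Adiabatic: TV^(γ−1) = const with γ = 5/3.
T₂ = T₁ (V₁/V₂)^(γ−1) = 318 × (34.4/17.5)^0.667 = 318 × 1.569 = 499 K.
W_by = nCᵥ(T₁ − T₂) = (0.828)(12.47)(318 − 499) = -1869 J.

W ≈ -1870 J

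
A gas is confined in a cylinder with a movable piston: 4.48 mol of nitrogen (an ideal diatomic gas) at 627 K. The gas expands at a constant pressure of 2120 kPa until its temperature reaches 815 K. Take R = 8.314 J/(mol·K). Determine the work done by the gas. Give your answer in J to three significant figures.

Isobaric: W = P ΔV = nR ΔT.
W = (4.48)(8.314)(815 − 627) = 7002 J.

W ≈ 7000 J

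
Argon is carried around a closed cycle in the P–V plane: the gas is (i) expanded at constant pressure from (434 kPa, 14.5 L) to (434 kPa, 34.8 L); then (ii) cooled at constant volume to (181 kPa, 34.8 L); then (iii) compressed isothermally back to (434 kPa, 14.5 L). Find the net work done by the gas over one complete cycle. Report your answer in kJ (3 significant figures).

Leg (i): W = PΔV = (434)(34.8 − 14.5) = 8810 J.
Leg (ii): W = 0.
Leg (iii): W = PᵢVᵢ ln(V_f/Vᵢ) = (6299) ln(14.5/34.8) = -5514 J.
W_net = 8810 − 5514 = 3296 J.

W_net ≈ 3.30 kJ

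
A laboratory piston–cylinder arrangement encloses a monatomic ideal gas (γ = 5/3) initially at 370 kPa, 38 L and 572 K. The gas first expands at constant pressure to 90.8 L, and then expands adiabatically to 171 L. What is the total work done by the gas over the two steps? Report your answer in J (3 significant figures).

Step 1 (isobaric): W = PΔV = (370 kPa)(90.8 − 38 L) = 19536 J.
After step 1: P = 370 kPa, V = 90.8 L, T = 1367 K.
Step 2 (adiabatic): W = (P₁V₁ − P₂V₂)/(γ−1) = (33596 − 22030)/0.667 = 17349 J.
W_total = 19536 + 17349 = 36885 J.

W_total ≈ 36900 J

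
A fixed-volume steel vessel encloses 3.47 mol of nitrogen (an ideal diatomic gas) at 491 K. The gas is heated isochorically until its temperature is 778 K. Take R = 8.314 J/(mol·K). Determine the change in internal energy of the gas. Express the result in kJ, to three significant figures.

ΔU ≈ 20.7 kJ

Constant volume ⇒ W = 0, so Q = ΔU = nCᵥΔT with Cᵥ = 5R/2 = 20.79 J/(mol·K).
ΔU = (3.47)(20.79)(778 − 491) = 20700 J.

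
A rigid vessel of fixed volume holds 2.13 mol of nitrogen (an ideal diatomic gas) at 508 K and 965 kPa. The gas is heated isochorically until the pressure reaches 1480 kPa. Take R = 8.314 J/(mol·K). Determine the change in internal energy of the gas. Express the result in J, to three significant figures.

ΔU ≈ 12000 J

Constant volume ⇒ W = 0, so Q = ΔU = nCᵥΔT with Cᵥ = 5R/2 = 20.79 J/(mol·K).
At constant V, T₂/T₁ = P₂/P₁ ⇒ ΔT = T₁(P₂/P₁ − 1) = 508·(1480/965 − 1) = 271.1 K.
ΔU = (2.13)(20.79)(271.1) = 12003 J.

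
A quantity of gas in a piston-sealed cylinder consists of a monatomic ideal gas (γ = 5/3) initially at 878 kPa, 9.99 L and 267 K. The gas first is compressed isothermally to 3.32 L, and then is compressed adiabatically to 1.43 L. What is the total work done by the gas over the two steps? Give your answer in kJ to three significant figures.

W_total ≈ -19.6 kJ

Step 1 (isothermal): W = P₁V₁ ln(V₂/V₁) = (8771) ln(3.32/9.99) = -9663 J.
After step 1: P = 2642 kPa, V = 3.32 L, T = 267 K.
Step 2 (adiabatic): W = (P₁V₁ − P₂V₂)/(γ−1) = (8771 − 15379)/0.667 = -9912 J.
W_total = -9663 − 9912 = -19574 J.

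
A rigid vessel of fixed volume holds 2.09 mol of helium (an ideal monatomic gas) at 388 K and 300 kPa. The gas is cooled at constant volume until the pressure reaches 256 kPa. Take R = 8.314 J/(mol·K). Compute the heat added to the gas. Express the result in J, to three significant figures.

Q ≈ -1480 J

Constant volume ⇒ W = 0, so Q = ΔU = nCᵥΔT with Cᵥ = 3R/2 = 12.47 J/(mol·K).
At constant V, T₂/T₁ = P₂/P₁ ⇒ ΔT = T₁(P₂/P₁ − 1) = 388·(256/300 − 1) = -56.91 K.
ΔU = (2.09)(12.47)(-56.91) = -1483 J.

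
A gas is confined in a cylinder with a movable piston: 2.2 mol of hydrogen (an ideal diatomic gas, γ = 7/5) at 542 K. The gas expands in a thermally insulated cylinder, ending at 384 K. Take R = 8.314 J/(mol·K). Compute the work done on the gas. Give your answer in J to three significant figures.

Adiabatic ⇒ Q = 0, so W_by = −ΔU = nCᵥ(T₁ − T₂).
Cᵥ = 5R/2 = 20.79 J/(mol·K).
W = (2.2)(20.79)(542 − 384) = 7225 J.
Work on gas = −W_by = -7225 J.

W ≈ -7220 J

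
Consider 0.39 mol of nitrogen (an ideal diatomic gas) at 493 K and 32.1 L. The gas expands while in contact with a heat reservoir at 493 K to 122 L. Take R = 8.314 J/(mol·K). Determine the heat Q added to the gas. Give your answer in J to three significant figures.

Q ≈ 2130 J

Isothermal ⇒ ΔU = 0, so Q = W = nRT ln(V₂/V₁).
Q = (0.39)(8.314)(493) ln(122/32.1) = 1599 × 1.335 = 2134 J.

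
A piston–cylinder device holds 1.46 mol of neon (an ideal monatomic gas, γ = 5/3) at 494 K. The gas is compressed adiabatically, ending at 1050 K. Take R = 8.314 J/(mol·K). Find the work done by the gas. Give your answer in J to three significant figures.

W ≈ -10100 J

Adiabatic ⇒ Q = 0, so W_by = −ΔU = nCᵥ(T₁ − T₂).
Cᵥ = 3R/2 = 12.47 J/(mol·K).
W = (1.46)(12.47)(494 − 1050) = -10123 J.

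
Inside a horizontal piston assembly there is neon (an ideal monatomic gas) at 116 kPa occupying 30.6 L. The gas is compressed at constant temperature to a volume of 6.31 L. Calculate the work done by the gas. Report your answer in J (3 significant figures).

Isothermal: W = nRT ln(V₂/V₁) = P₁V₁ ln(V₂/V₁).
P₁V₁ = (116 kPa)(30.6 L) = 3550 J.
W = 3550 × ln(6.31/30.6) = 3550 × -1.579
W_by_gas = -5604 J.

W ≈ -5600 J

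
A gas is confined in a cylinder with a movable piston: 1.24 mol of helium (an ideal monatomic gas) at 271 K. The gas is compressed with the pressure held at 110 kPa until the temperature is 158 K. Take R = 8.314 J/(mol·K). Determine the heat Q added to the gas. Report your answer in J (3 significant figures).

Q ≈ -2910 J

Isobaric: W = nRΔT = (1.24)(8.314)(-113) = -1165 J.
ΔU = nCᵥΔT with Cᵥ = 3R/2: ΔU = (1.24)(12.47)(-113) = -1747 J.
Q = ΔU + W = -1747 − 1165 = -2912 J.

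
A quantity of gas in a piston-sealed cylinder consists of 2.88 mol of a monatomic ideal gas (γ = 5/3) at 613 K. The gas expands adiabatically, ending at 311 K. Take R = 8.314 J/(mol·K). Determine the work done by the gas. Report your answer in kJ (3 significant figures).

W ≈ 10.8 kJ

Adiabatic ⇒ Q = 0, so W_by = −ΔU = nCᵥ(T₁ − T₂).
Cᵥ = 3R/2 = 12.47 J/(mol·K).
W = (2.88)(12.47)(613 − 311) = 10847 J.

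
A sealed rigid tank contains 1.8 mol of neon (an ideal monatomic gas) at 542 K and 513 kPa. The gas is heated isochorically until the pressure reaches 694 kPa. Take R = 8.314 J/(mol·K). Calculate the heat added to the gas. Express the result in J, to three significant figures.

Q ≈ 4290 J

Constant volume ⇒ W = 0, so Q = ΔU = nCᵥΔT with Cᵥ = 3R/2 = 12.47 J/(mol·K).
At constant V, T₂/T₁ = P₂/P₁ ⇒ ΔT = T₁(P₂/P₁ − 1) = 542·(694/513 − 1) = 191.2 K.
ΔU = (1.8)(12.47)(191.2) = 4293 J.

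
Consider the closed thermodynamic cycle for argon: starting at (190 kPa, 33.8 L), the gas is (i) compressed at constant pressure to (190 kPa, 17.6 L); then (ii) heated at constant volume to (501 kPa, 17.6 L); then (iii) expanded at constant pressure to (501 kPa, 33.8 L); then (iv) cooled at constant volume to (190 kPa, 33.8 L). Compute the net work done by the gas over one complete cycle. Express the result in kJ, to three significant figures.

W_net ≈ 5.04 kJ

Constant-volume legs do no work.
W(i) = (190)(17.6 − 33.8) = -3078 J; W(iii) = (501)(33.8 − 17.6) = 8116 J.
W_net = -3078 + 8116 = 5038 J (the clockwise enclosed area).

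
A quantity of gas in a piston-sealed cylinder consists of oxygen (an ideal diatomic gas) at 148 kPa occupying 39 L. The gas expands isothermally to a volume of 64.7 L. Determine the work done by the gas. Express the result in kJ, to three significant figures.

Isothermal: W = nRT ln(V₂/V₁) = P₁V₁ ln(V₂/V₁).
P₁V₁ = (148 kPa)(39 L) = 5772 J.
W = 5772 × ln(64.7/39) = 5772 × 0.5062
W_by_gas = 2922 J.

W ≈ 2.92 kJ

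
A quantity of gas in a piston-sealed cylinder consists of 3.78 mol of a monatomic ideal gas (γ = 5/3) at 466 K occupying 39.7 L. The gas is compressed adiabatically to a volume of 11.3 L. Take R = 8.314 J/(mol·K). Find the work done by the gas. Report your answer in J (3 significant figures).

Adiabatic: TV^(γ−1) = const with γ = 5/3.
T₂ = T₁ (V₁/V₂)^(γ−1) = 466 × (39.7/11.3)^0.667 = 466 × 2.311 = 1077 K.
W_by = nCᵥ(T₁ − T₂) = (3.78)(12.47)(466 − 1077) = -28800 J.

W ≈ -28800 J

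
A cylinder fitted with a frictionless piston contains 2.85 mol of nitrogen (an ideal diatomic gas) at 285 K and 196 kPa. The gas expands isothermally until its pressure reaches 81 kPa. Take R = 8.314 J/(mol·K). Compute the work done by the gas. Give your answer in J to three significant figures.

Isothermal process: W = nRT ln(V₂/V₁) = nRT ln(P₁/P₂).
W = (2.85)(8.314)(285) × ln(196/81)
  = 6753 × ln(2.42) = 6753 × 0.8837
W_by_gas = 5967 J.

W ≈ 5970 J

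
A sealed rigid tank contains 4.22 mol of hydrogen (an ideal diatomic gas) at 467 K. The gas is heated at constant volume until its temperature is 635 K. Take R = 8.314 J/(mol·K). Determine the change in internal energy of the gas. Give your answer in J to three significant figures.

ΔU ≈ 14700 J

Constant volume ⇒ W = 0, so Q = ΔU = nCᵥΔT with Cᵥ = 5R/2 = 20.79 J/(mol·K).
ΔU = (4.22)(20.79)(635 − 467) = 14736 J.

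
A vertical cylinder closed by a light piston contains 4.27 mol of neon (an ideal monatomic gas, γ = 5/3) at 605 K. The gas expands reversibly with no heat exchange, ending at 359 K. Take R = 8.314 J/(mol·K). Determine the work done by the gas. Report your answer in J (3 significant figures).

W ≈ 13100 J

Adiabatic ⇒ Q = 0, so W_by = −ΔU = nCᵥ(T₁ − T₂).
Cᵥ = 3R/2 = 12.47 J/(mol·K).
W = (4.27)(12.47)(605 − 359) = 13100 J.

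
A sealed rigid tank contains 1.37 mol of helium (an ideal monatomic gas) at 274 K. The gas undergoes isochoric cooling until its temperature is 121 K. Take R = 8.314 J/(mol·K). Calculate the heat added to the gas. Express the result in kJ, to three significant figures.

Q ≈ -2.61 kJ

Constant volume ⇒ W = 0, so Q = ΔU = nCᵥΔT with Cᵥ = 3R/2 = 12.47 J/(mol·K).
ΔU = (1.37)(12.47)(121 − 274) = -2614 J.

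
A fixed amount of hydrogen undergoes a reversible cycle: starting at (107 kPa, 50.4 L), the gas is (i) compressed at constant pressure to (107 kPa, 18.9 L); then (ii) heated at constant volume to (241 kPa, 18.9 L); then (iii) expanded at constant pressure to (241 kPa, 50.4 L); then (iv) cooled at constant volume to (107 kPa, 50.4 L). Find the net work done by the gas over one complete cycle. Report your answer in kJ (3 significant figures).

Constant-volume legs do no work.
W(i) = (107)(18.9 − 50.4) = -3370 J; W(iii) = (241)(50.4 − 18.9) = 7592 J.
W_net = -3370 + 7592 = 4221 J (the clockwise enclosed area).

W_net ≈ 4.22 kJ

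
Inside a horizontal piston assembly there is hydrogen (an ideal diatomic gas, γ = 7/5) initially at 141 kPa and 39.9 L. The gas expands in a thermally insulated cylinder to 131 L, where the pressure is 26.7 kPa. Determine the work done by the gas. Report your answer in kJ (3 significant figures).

W ≈ 5.32 kJ

Adiabatic: W = (P₁V₁ − P₂V₂)/(γ − 1) with γ = 7/5.
P₁V₁ = 5626 J, P₂V₂ = 3498 J.
W = (5626 − 3498) / 0.4 = 5321 J.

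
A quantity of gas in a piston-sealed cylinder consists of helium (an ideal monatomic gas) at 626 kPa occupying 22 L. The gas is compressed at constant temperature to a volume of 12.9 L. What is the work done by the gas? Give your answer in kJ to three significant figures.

W ≈ -7.35 kJ

Isothermal: W = nRT ln(V₂/V₁) = P₁V₁ ln(V₂/V₁).
P₁V₁ = (626 kPa)(22 L) = 13772 J.
W = 13772 × ln(12.9/22) = 13772 × -0.5338
W_by_gas = -7352 J.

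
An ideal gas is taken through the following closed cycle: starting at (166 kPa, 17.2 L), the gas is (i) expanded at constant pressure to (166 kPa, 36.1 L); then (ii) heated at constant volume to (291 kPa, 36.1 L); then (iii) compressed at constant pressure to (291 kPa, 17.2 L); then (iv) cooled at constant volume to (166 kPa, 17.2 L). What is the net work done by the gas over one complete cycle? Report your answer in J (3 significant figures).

W_net ≈ -2360 J

Constant-volume legs do no work.
W(i) = (166)(36.1 − 17.2) = 3137 J; W(iii) = (291)(17.2 − 36.1) = -5500 J.
W_net = 3137 − 5500 = -2362 J (the counter-clockwise enclosed area).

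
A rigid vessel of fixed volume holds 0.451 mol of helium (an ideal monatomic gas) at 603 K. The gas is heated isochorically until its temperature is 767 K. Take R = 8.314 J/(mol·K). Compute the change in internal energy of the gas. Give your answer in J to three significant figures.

Constant volume ⇒ W = 0, so Q = ΔU = nCᵥΔT with Cᵥ = 3R/2 = 12.47 J/(mol·K).
ΔU = (0.451)(12.47)(767 − 603) = 922.4 J.

ΔU ≈ 922 J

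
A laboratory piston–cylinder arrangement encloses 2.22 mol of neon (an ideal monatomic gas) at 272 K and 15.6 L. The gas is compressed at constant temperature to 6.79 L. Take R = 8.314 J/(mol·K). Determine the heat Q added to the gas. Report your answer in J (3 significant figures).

Q ≈ -4180 J

Isothermal ⇒ ΔU = 0, so Q = W = nRT ln(V₂/V₁).
Q = (2.22)(8.314)(272) ln(6.79/15.6) = 5020 × -0.8318 = -4176 J.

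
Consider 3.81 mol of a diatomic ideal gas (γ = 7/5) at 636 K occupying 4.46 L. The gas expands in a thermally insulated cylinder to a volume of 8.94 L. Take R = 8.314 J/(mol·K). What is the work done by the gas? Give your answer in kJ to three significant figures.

W ≈ 12.2 kJ

Adiabatic: TV^(γ−1) = const with γ = 7/5.
T₂ = T₁ (V₁/V₂)^(γ−1) = 636 × (4.46/8.94)^0.4 = 636 × 0.7572 = 481.6 K.
W_by = nCᵥ(T₁ − T₂) = (3.81)(20.79)(636 − 481.6) = 12230 J.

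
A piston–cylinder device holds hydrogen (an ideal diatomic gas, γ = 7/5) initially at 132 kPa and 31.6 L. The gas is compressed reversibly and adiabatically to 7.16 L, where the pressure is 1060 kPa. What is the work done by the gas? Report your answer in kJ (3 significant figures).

Adiabatic: W = (P₁V₁ − P₂V₂)/(γ − 1) with γ = 7/5.
P₁V₁ = 4171 J, P₂V₂ = 7590 J.
W = (4171 − 7590) / 0.4 = -8546 J.

W ≈ -8.55 kJ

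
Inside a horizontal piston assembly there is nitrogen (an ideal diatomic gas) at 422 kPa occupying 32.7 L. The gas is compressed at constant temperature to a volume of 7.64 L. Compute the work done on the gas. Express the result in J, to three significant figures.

W ≈ 20100 J

Isothermal: W = nRT ln(V₂/V₁) = P₁V₁ ln(V₂/V₁).
P₁V₁ = (422 kPa)(32.7 L) = 13799 J.
W = 13799 × ln(7.64/32.7) = 13799 × -1.454
W_by_gas = -20064 J; work on gas = −W_by = 20064 J.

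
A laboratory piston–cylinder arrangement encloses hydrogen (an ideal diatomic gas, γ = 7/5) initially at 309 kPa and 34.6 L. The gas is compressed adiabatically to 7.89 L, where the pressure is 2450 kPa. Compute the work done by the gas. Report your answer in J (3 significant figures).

Adiabatic: W = (P₁V₁ − P₂V₂)/(γ − 1) with γ = 7/5.
P₁V₁ = 10691 J, P₂V₂ = 19330 J.
W = (10691 − 19330) / 0.4 = -21598 J.

W ≈ -21600 J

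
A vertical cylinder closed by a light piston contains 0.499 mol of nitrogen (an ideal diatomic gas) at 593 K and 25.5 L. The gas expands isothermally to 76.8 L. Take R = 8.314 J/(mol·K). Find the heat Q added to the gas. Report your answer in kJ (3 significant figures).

Isothermal ⇒ ΔU = 0, so Q = W = nRT ln(V₂/V₁).
Q = (0.499)(8.314)(593) ln(76.8/25.5) = 2460 × 1.103 = 2712 J.

Q ≈ 2.71 kJ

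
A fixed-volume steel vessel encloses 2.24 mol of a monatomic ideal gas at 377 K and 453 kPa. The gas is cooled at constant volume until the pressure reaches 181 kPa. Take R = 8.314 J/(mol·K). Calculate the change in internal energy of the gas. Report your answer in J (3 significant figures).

Constant volume ⇒ W = 0, so Q = ΔU = nCᵥΔT with Cᵥ = 3R/2 = 12.47 J/(mol·K).
At constant V, T₂/T₁ = P₂/P₁ ⇒ ΔT = T₁(P₂/P₁ − 1) = 377·(181/453 − 1) = -226.4 K.
ΔU = (2.24)(12.47)(-226.4) = -6324 J.

ΔU ≈ -6320 J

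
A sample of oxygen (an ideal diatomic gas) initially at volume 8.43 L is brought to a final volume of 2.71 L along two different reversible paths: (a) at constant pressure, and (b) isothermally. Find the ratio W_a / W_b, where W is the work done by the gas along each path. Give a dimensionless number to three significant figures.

W_a / W_b ≈ 0.598

Path (a) isobaric: W = P₁(V₂ − V₁) → W_a/(P₁V₁) = -0.6785.
Path (b) isothermal: W = P₁V₁ ln(V₂/V₁) → W_b/(P₁V₁) = -1.135.
W_a / W_b = -0.6785 / -1.135 = 0.5979.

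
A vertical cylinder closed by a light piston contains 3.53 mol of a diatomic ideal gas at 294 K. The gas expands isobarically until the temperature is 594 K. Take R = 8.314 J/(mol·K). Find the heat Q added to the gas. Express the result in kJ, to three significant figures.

Isobaric: W = nRΔT = (3.53)(8.314)(300) = 8805 J.
ΔU = nCᵥΔT with Cᵥ = 5R/2: ΔU = (3.53)(20.79)(300) = 22011 J.
Q = ΔU + W = 22011 + 8805 = 30816 J.

Q ≈ 30.8 kJ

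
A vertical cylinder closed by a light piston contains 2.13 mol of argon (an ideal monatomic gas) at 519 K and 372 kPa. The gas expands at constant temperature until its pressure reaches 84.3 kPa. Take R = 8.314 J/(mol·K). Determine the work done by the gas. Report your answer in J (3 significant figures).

W ≈ 13600 J

Isothermal process: W = nRT ln(V₂/V₁) = nRT ln(P₁/P₂).
W = (2.13)(8.314)(519) × ln(372/84.3)
  = 9191 × ln(4.413) = 9191 × 1.485
W_by_gas = 13644 J.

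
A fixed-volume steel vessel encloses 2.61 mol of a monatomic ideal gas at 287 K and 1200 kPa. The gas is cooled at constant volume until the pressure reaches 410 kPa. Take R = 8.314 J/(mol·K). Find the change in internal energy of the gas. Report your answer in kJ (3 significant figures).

ΔU ≈ -6.15 kJ

Constant volume ⇒ W = 0, so Q = ΔU = nCᵥΔT with Cᵥ = 3R/2 = 12.47 J/(mol·K).
At constant V, T₂/T₁ = P₂/P₁ ⇒ ΔT = T₁(P₂/P₁ − 1) = 287·(410/1200 − 1) = -188.9 K.
ΔU = (2.61)(12.47)(-188.9) = -6150 J.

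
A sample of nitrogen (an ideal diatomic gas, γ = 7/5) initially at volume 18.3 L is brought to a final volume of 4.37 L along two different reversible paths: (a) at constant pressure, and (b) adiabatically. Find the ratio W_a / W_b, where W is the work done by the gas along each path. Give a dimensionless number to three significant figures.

Path (a) isobaric: W = P₁(V₂ − V₁) → W_a/(P₁V₁) = -0.7612.
Path (b) adiabatic: W = P₁V₁(1 − (V₁/V₂)^(γ−1))/(γ−1) → W_b/(P₁V₁) = -1.933.
W_a / W_b = -0.7612 / -1.933 = 0.3937.

W_a / W_b ≈ 0.394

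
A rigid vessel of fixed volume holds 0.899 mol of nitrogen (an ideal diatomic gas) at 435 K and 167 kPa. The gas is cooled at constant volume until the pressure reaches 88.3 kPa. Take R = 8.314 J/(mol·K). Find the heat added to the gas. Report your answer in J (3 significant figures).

Q ≈ -3830 J

Constant volume ⇒ W = 0, so Q = ΔU = nCᵥΔT with Cᵥ = 5R/2 = 20.79 J/(mol·K).
At constant V, T₂/T₁ = P₂/P₁ ⇒ ΔT = T₁(P₂/P₁ − 1) = 435·(88.3/167 − 1) = -205 K.
ΔU = (0.899)(20.79)(-205) = -3831 J.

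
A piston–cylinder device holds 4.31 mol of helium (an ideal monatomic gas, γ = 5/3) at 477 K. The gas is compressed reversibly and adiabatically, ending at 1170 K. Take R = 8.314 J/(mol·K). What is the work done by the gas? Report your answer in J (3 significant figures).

W ≈ -37200 J

Adiabatic ⇒ Q = 0, so W_by = −ΔU = nCᵥ(T₁ − T₂).
Cᵥ = 3R/2 = 12.47 J/(mol·K).
W = (4.31)(12.47)(477 − 1170) = -37249 J.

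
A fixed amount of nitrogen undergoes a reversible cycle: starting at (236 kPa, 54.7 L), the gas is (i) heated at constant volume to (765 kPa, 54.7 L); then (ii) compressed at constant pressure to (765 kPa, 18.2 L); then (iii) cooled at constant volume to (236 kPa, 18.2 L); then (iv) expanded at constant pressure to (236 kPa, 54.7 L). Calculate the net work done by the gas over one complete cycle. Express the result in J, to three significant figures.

Constant-volume legs do no work.
W(ii) = (765)(18.2 − 54.7) = -27922 J; W(iv) = (236)(54.7 − 18.2) = 8614 J.
W_net = -27922 + 8614 = -19308 J (the counter-clockwise enclosed area).

W_net ≈ -19300 J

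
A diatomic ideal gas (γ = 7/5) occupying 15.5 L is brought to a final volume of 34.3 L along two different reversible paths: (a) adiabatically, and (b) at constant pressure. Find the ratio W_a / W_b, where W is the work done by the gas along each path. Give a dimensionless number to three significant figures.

Path (a) adiabatic: W = P₁V₁(1 − (V₁/V₂)^(γ−1))/(γ−1) → W_a/(P₁V₁) = 0.6805.
Path (b) isobaric: W = P₁(V₂ − V₁) → W_b/(P₁V₁) = 1.213.
W_a / W_b = 0.6805 / 1.213 = 0.561.

W_a / W_b ≈ 0.561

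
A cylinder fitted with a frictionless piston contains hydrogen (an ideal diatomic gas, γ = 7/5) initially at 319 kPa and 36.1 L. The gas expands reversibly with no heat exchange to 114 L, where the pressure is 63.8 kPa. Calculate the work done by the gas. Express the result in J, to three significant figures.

W ≈ 10600 J

Adiabatic: W = (P₁V₁ − P₂V₂)/(γ − 1) with γ = 7/5.
P₁V₁ = 11516 J, P₂V₂ = 7273 J.
W = (11516 − 7273) / 0.4 = 10607 J.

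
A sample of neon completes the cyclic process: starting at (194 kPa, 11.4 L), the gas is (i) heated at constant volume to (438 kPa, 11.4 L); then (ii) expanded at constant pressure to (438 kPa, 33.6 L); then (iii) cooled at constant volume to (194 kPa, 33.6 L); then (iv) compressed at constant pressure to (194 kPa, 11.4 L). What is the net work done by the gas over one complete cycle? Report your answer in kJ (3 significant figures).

W_net ≈ 5.42 kJ

Constant-volume legs do no work.
W(ii) = (438)(33.6 − 11.4) = 9724 J; W(iv) = (194)(11.4 − 33.6) = -4307 J.
W_net = 9724 − 4307 = 5417 J (the clockwise enclosed area).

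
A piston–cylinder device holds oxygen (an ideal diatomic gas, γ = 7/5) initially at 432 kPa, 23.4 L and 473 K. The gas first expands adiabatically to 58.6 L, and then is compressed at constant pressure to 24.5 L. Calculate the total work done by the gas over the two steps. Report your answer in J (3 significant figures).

Step 1 (adiabatic): W = (P₁V₁ − P₂V₂)/(γ−1) = (10109 − 7002)/0.4 = 7767 J.
After step 1: P = 119.5 kPa, V = 58.6 L, T = 327.6 K.
Step 2 (isobaric): W = PΔV = (119.5 kPa)(24.5 − 58.6 L) = -4075 J.
W_total = 7767 − 4075 = 3692 J.

W_total ≈ 3690 J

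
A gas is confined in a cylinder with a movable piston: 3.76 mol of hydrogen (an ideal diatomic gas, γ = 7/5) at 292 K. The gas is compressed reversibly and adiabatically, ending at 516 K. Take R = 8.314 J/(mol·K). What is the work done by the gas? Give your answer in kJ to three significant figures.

Adiabatic ⇒ Q = 0, so W_by = −ΔU = nCᵥ(T₁ − T₂).
Cᵥ = 5R/2 = 20.79 J/(mol·K).
W = (3.76)(20.79)(292 − 516) = -17506 J.

W ≈ -17.5 kJ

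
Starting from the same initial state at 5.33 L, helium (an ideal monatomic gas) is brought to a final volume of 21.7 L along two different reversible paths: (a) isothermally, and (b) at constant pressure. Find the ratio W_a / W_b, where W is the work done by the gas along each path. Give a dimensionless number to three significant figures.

W_a / W_b ≈ 0.457

Path (a) isothermal: W = P₁V₁ ln(V₂/V₁) → W_a/(P₁V₁) = 1.404.
Path (b) isobaric: W = P₁(V₂ − V₁) → W_b/(P₁V₁) = 3.071.
W_a / W_b = 1.404 / 3.071 = 0.4571.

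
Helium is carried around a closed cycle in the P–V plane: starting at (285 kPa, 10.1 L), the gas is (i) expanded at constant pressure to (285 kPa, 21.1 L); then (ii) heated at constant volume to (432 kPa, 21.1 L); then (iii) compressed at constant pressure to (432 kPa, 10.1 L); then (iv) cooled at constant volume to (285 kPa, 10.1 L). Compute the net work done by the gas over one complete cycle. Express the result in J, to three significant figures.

W_net ≈ -1620 J

Constant-volume legs do no work.
W(i) = (285)(21.1 − 10.1) = 3135 J; W(iii) = (432)(10.1 − 21.1) = -4752 J.
W_net = 3135 − 4752 = -1617 J (the counter-clockwise enclosed area).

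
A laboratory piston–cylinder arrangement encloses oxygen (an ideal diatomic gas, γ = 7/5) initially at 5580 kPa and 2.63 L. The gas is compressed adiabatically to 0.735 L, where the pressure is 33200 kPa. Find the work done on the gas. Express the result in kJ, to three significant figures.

Adiabatic: W = (P₁V₁ − P₂V₂)/(γ − 1) with γ = 7/5.
P₁V₁ = 14675 J, P₂V₂ = 24402 J.
W = (14675 − 24402) / 0.4 = -24317 J.
Work on gas = −W_by = 24317 J.

W ≈ 24.3 kJ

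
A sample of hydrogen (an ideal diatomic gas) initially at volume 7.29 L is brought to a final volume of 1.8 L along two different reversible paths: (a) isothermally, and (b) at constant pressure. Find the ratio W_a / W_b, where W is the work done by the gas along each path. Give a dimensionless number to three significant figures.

W_a / W_b ≈ 1.86

Path (a) isothermal: W = P₁V₁ ln(V₂/V₁) → W_a/(P₁V₁) = -1.399.
Path (b) isobaric: W = P₁(V₂ − V₁) → W_b/(P₁V₁) = -0.7531.
W_a / W_b = -1.399 / -0.7531 = 1.857.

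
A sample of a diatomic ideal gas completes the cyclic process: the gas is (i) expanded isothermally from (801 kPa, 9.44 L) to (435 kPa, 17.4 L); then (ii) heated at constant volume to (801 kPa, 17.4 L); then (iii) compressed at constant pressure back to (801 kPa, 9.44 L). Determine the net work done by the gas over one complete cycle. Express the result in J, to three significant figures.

Leg (i): W = PᵢVᵢ ln(V_f/Vᵢ) = (7561) ln(17.4/9.44) = 4624 J.
Leg (ii): W = 0.
Leg (iii): W = PΔV = (801)(9.44 − 17.4) = -6376 J.
W_net = 4624 − 6376 = -1752 J.

W_net ≈ -1750 J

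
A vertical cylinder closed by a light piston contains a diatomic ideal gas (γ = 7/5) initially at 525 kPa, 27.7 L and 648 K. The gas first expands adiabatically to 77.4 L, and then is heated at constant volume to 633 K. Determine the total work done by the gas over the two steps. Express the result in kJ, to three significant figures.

W_total ≈ 12.3 kJ

Step 1 (adiabatic): W = (P₁V₁ − P₂V₂)/(γ−1) = (14542 − 9641)/0.4 = 12253 J.
Step 2 (isochoric): W = 0 (constant volume).
W_total = 12253 + 0 = 12253 J.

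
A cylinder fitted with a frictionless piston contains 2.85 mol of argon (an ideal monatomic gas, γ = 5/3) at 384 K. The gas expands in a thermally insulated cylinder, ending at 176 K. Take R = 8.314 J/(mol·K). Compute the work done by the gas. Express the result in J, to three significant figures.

Adiabatic ⇒ Q = 0, so W_by = −ΔU = nCᵥ(T₁ − T₂).
Cᵥ = 3R/2 = 12.47 J/(mol·K).
W = (2.85)(12.47)(384 − 176) = 7393 J.

W ≈ 7390 J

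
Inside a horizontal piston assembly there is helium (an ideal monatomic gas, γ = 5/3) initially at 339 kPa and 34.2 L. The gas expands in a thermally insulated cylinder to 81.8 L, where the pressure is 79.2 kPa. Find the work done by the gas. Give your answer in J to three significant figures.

Adiabatic: W = (P₁V₁ − P₂V₂)/(γ − 1) with γ = 5/3.
P₁V₁ = 11594 J, P₂V₂ = 6479 J.
W = (11594 − 6479) / 0.6667 = 7673 J.

W ≈ 7670 J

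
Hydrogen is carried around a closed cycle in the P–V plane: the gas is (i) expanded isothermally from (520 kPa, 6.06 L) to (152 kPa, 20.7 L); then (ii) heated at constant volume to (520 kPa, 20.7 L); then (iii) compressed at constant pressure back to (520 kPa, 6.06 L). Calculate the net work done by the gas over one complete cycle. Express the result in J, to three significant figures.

W_net ≈ -3740 J

Leg (i): W = PᵢVᵢ ln(V_f/Vᵢ) = (3151) ln(20.7/6.06) = 3871 J.
Leg (ii): W = 0.
Leg (iii): W = PΔV = (520)(6.06 − 20.7) = -7613 J.
W_net = 3871 − 7613 = -3742 J.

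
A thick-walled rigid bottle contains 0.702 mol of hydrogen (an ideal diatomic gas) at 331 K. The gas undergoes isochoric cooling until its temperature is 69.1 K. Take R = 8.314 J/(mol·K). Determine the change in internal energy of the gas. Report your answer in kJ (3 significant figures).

Constant volume ⇒ W = 0, so Q = ΔU = nCᵥΔT with Cᵥ = 5R/2 = 20.79 J/(mol·K).
ΔU = (0.702)(20.79)(69.1 − 331) = -3821 J.

ΔU ≈ -3.82 kJ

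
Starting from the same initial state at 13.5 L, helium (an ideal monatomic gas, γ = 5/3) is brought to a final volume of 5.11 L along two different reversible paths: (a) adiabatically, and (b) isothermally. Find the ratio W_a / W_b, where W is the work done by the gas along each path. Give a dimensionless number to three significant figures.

Path (a) adiabatic: W = P₁V₁(1 − (V₁/V₂)^(γ−1))/(γ−1) → W_a/(P₁V₁) = -1.367.
Path (b) isothermal: W = P₁V₁ ln(V₂/V₁) → W_b/(P₁V₁) = -0.9715.
W_a / W_b = -1.367 / -0.9715 = 1.407.

W_a / W_b ≈ 1.41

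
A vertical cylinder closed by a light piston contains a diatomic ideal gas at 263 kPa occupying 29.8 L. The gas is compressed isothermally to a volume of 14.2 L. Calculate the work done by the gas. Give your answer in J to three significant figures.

W ≈ -5810 J

Isothermal: W = nRT ln(V₂/V₁) = P₁V₁ ln(V₂/V₁).
P₁V₁ = (263 kPa)(29.8 L) = 7837 J.
W = 7837 × ln(14.2/29.8) = 7837 × -0.7413
W_by_gas = -5810 J.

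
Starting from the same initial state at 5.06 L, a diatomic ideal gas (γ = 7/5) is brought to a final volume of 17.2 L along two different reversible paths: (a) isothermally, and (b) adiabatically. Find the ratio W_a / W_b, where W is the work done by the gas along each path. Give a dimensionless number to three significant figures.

W_a / W_b ≈ 1.26

Path (a) isothermal: W = P₁V₁ ln(V₂/V₁) → W_a/(P₁V₁) = 1.224.
Path (b) adiabatic: W = P₁V₁(1 − (V₁/V₂)^(γ−1))/(γ−1) → W_b/(P₁V₁) = 0.9675.
W_a / W_b = 1.224 / 0.9675 = 1.265.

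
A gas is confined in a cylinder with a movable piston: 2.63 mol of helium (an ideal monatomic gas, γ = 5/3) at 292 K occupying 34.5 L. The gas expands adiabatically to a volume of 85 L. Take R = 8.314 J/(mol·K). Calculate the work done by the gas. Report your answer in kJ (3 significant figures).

W ≈ 4.33 kJ

Adiabatic: TV^(γ−1) = const with γ = 5/3.
T₂ = T₁ (V₁/V₂)^(γ−1) = 292 × (34.5/85)^0.667 = 292 × 0.5482 = 160.1 K.
W_by = nCᵥ(T₁ − T₂) = (2.63)(12.47)(292 − 160.1) = 4327 J.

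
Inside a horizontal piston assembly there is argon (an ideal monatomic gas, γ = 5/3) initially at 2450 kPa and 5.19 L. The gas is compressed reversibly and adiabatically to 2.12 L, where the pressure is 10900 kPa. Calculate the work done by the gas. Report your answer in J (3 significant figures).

Adiabatic: W = (P₁V₁ − P₂V₂)/(γ − 1) with γ = 5/3.
P₁V₁ = 12716 J, P₂V₂ = 23108 J.
W = (12716 − 23108) / 0.6667 = -15589 J.

W ≈ -15600 J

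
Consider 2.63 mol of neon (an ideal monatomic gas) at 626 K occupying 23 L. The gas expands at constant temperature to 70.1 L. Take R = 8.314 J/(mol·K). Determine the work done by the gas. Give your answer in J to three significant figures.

Isothermal: W = nRT ln(V₂/V₁).
W = (2.63)(8.314)(626) × ln(70.1/23)
  = 13688 × 1.114
W_by_gas = 15254 J.

W ≈ 15300 J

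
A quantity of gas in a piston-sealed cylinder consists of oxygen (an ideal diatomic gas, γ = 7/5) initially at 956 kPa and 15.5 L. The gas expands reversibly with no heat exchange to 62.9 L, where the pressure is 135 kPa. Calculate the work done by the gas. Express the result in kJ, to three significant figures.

W ≈ 15.8 kJ

Adiabatic: W = (P₁V₁ − P₂V₂)/(γ − 1) with γ = 7/5.
P₁V₁ = 14818 J, P₂V₂ = 8492 J.
W = (14818 − 8492) / 0.4 = 15816 J.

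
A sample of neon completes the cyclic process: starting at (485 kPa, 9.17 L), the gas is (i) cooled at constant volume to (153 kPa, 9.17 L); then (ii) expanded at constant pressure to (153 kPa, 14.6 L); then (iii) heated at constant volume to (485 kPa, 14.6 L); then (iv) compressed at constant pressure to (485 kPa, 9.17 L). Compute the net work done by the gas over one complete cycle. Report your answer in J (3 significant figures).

Constant-volume legs do no work.
W(ii) = (153)(14.6 − 9.17) = 830.8 J; W(iv) = (485)(9.17 − 14.6) = -2634 J.
W_net = 830.8 − 2634 = -1803 J (the counter-clockwise enclosed area).

W_net ≈ -1800 J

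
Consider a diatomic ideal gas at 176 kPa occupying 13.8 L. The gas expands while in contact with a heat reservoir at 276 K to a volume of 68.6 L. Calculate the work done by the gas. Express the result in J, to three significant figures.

Isothermal: W = nRT ln(V₂/V₁) = P₁V₁ ln(V₂/V₁).
P₁V₁ = (176 kPa)(13.8 L) = 2429 J.
W = 2429 × ln(68.6/13.8) = 2429 × 1.604
W_by_gas = 3895 J.

W ≈ 3890 J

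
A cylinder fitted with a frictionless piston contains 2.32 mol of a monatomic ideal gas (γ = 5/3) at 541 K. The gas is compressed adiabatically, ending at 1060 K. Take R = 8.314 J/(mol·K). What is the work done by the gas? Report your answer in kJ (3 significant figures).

W ≈ -15.0 kJ

Adiabatic ⇒ Q = 0, so W_by = −ΔU = nCᵥ(T₁ − T₂).
Cᵥ = 3R/2 = 12.47 J/(mol·K).
W = (2.32)(12.47)(541 − 1060) = -15016 J.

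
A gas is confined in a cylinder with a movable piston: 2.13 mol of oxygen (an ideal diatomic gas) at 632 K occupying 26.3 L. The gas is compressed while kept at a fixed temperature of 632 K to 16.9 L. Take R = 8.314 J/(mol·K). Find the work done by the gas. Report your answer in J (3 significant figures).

Isothermal: W = nRT ln(V₂/V₁).
W = (2.13)(8.314)(632) × ln(16.9/26.3)
  = 11192 × -0.4423
W_by_gas = -4950 J.

W ≈ -4950 J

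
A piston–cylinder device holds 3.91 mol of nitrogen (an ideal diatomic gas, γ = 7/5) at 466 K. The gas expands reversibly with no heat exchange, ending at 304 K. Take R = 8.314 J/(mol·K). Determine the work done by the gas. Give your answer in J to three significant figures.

Adiabatic ⇒ Q = 0, so W_by = −ΔU = nCᵥ(T₁ − T₂).
Cᵥ = 5R/2 = 20.79 J/(mol·K).
W = (3.91)(20.79)(466 − 304) = 13166 J.

W ≈ 13200 J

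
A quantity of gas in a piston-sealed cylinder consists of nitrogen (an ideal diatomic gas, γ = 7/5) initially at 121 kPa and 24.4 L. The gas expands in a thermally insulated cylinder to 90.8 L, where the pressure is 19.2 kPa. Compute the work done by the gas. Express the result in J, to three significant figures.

W ≈ 3020 J

Adiabatic: W = (P₁V₁ − P₂V₂)/(γ − 1) with γ = 7/5.
P₁V₁ = 2952 J, P₂V₂ = 1743 J.
W = (2952 − 1743) / 0.4 = 3023 J.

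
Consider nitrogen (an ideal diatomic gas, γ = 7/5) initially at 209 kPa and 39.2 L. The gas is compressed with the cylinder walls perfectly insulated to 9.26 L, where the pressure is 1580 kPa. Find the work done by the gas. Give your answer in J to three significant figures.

Adiabatic: W = (P₁V₁ − P₂V₂)/(γ − 1) with γ = 7/5.
P₁V₁ = 8193 J, P₂V₂ = 14631 J.
W = (8193 − 14631) / 0.4 = -16095 J.

W ≈ -16100 J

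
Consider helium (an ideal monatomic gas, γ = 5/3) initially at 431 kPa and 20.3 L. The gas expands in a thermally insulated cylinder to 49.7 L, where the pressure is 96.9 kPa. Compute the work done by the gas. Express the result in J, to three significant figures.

W ≈ 5900 J

Adiabatic: W = (P₁V₁ − P₂V₂)/(γ − 1) with γ = 5/3.
P₁V₁ = 8749 J, P₂V₂ = 4816 J.
W = (8749 − 4816) / 0.6667 = 5900 J.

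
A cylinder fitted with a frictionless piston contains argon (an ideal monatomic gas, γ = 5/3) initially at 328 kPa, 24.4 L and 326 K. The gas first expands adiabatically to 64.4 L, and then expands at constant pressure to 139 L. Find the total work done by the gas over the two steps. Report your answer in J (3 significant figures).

W_total ≈ 10600 J

Step 1 (adiabatic): W = (P₁V₁ − P₂V₂)/(γ−1) = (8003 − 4191)/0.667 = 5719 J.
After step 1: P = 65.07 kPa, V = 64.4 L, T = 170.7 K.
Step 2 (isobaric): W = PΔV = (65.07 kPa)(139 − 64.4 L) = 4854 J.
W_total = 5719 + 4854 = 10573 J.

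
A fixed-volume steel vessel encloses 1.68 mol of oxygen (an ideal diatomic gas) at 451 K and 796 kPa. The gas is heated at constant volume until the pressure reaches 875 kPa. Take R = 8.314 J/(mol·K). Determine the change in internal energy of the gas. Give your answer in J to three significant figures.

ΔU ≈ 1560 J

Constant volume ⇒ W = 0, so Q = ΔU = nCᵥΔT with Cᵥ = 5R/2 = 20.79 J/(mol·K).
At constant V, T₂/T₁ = P₂/P₁ ⇒ ΔT = T₁(P₂/P₁ − 1) = 451·(875/796 − 1) = 44.76 K.
ΔU = (1.68)(20.79)(44.76) = 1563 J.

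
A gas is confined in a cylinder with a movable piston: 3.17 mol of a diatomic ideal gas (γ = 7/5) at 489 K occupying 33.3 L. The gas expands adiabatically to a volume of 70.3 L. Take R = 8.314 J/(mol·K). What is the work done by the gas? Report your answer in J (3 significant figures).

Adiabatic: TV^(γ−1) = const with γ = 7/5.
T₂ = T₁ (V₁/V₂)^(γ−1) = 489 × (33.3/70.3)^0.4 = 489 × 0.7416 = 362.7 K.
W_by = nCᵥ(T₁ − T₂) = (3.17)(20.79)(489 − 362.7) = 8324 J.

W ≈ 8320 J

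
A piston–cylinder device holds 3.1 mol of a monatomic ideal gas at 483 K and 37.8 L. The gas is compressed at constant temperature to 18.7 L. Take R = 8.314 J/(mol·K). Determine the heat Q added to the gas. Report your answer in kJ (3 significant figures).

Isothermal ⇒ ΔU = 0, so Q = W = nRT ln(V₂/V₁).
Q = (3.1)(8.314)(483) ln(18.7/37.8) = 12449 × -0.7038 = -8761 J.

Q ≈ -8.76 kJ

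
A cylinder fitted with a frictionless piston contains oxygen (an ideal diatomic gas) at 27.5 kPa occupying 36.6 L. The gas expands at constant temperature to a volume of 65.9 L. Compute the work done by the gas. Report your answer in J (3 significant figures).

Isothermal: W = nRT ln(V₂/V₁) = P₁V₁ ln(V₂/V₁).
P₁V₁ = (27.5 kPa)(36.6 L) = 1006 J.
W = 1006 × ln(65.9/36.6) = 1006 × 0.5881
W_by_gas = 591.9 J.

W ≈ 592 J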